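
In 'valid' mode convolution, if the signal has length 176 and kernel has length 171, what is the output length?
'Valid' mode counts only positions where the kernel fully overlaps the signal: m - n + 1 = 176 - 171 + 1 = 6

6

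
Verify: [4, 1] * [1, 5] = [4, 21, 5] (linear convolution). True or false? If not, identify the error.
Recompute linear convolution of [4, 1] and [1, 5]: y[0] = 4×1 = 4; y[1] = 4×5 + 1×1 = 21; y[2] = 1×5 = 5 → [4, 21, 5]. Given [4, 21, 5] matches, so answer: Yes

Yes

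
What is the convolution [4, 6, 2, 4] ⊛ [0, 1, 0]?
y[0] = 4×0 = 0; y[1] = 4×1 + 6×0 = 4; y[2] = 4×0 + 6×1 + 2×0 = 6; y[3] = 6×0 + 2×1 + 4×0 = 2; y[4] = 2×0 + 4×1 = 4; y[5] = 4×0 = 0

[0, 4, 6, 2, 4, 0]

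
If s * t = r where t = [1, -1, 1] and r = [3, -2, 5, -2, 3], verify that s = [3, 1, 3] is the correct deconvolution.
Forward-compute [3, 1, 3] * [1, -1, 1]: r[0] = 3×1 = 3; r[1] = 3×-1 + 1×1 = -2; r[2] = 3×1 + 1×-1 + 3×1 = 5; r[3] = 1×1 + 3×-1 = -2; r[4] = 3×1 = 3 → [3, -2, 5, -2, 3]. Matches given r = [3, -2, 5, -2, 3], so verified.

Verified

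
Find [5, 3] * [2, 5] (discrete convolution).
y[0] = 5×2 = 10; y[1] = 5×5 + 3×2 = 31; y[2] = 3×5 = 15

[10, 31, 15]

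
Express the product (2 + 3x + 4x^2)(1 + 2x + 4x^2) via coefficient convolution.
Ascending coefficients: a = [2, 3, 4], b = [1, 2, 4]. c[0] = 2×1 = 2; c[1] = 2×2 + 3×1 = 7; c[2] = 2×4 + 3×2 + 4×1 = 18; c[3] = 3×4 + 4×2 = 20; c[4] = 4×4 = 16. Result coefficients: [2, 7, 18, 20, 16] → 2 + 7x + 18x^2 + 20x^3 + 16x^4

2 + 7x + 18x^2 + 20x^3 + 16x^4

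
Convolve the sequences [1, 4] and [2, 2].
y[0] = 1×2 = 2; y[1] = 1×2 + 4×2 = 10; y[2] = 4×2 = 8

[2, 10, 8]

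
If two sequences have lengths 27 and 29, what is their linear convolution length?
Linear/full convolution length: m + n - 1 = 27 + 29 - 1 = 55

55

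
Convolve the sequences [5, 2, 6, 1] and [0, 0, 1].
y[0] = 5×0 = 0; y[1] = 5×0 + 2×0 = 0; y[2] = 5×1 + 2×0 + 6×0 = 5; y[3] = 2×1 + 6×0 + 1×0 = 2; y[4] = 6×1 + 1×0 = 6; y[5] = 1×1 = 1

[0, 0, 5, 2, 6, 1]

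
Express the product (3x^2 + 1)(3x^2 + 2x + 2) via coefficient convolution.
Ascending coefficients: a = [1, 0, 3], b = [2, 2, 3]. c[0] = 1×2 = 2; c[1] = 1×2 + 0×2 = 2; c[2] = 1×3 + 0×2 + 3×2 = 9; c[3] = 0×3 + 3×2 = 6; c[4] = 3×3 = 9. Result coefficients: [2, 2, 9, 6, 9] → 9x^4 + 6x^3 + 9x^2 + 2x + 2

9x^4 + 6x^3 + 9x^2 + 2x + 2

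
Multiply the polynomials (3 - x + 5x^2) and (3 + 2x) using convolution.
Ascending coefficients: a = [3, -1, 5], b = [3, 2]. c[0] = 3×3 = 9; c[1] = 3×2 + -1×3 = 3; c[2] = -1×2 + 5×3 = 13; c[3] = 5×2 = 10. Result coefficients: [9, 3, 13, 10] → 9 + 3x + 13x^2 + 10x^3

9 + 3x + 13x^2 + 10x^3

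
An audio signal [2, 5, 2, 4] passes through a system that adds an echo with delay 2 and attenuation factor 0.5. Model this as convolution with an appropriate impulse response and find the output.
Direct-path + delayed-attenuated-path model → impulse response h = [1, 0, 0.5] (1 at lag 0, 0.5 at lag 2). Output y[n] = x[n] + 0.5·x[n - 2] (with x[n] = 0 outside 0..3): y[0] = 2 + 0.5×0 = 2; y[1] = 5 + 0.5×0 = 5; y[2] = 2 + 0.5×2 = 3.0; y[3] = 4 + 0.5×5 = 6.5; y[4] = 0 + 0.5×2 = 1.0; y[5] = 0 + 0.5×4 = 2.0. So y = [2, 5, 3.0, 6.5, 1.0, 2.0]

[2, 5, 3.0, 6.5, 1.0, 2.0]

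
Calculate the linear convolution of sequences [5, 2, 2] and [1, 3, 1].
y[0] = 5×1 = 5; y[1] = 5×3 + 2×1 = 17; y[2] = 5×1 + 2×3 + 2×1 = 13; y[3] = 2×1 + 2×3 = 8; y[4] = 2×1 = 2

[5, 17, 13, 8, 2]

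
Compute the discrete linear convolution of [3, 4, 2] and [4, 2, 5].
y[0] = 3×4 = 12; y[1] = 3×2 + 4×4 = 22; y[2] = 3×5 + 4×2 + 2×4 = 31; y[3] = 4×5 + 2×2 = 24; y[4] = 2×5 = 10

[12, 22, 31, 24, 10]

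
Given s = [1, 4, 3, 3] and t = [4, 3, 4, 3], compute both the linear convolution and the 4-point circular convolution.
Linear: y_lin[0] = 1×4 = 4; y_lin[1] = 1×3 + 4×4 = 19; y_lin[2] = 1×4 + 4×3 + 3×4 = 28; y_lin[3] = 1×3 + 4×4 + 3×3 + 3×4 = 40; y_lin[4] = 4×3 + 3×4 + 3×3 = 33; y_lin[5] = 3×3 + 3×4 = 21; y_lin[6] = 3×3 = 9 → [4, 19, 28, 40, 33, 21, 9]. Circular (length 4): y[0] = 1×4 + 4×3 + 3×4 + 3×3 = 37; y[1] = 1×3 + 4×4 + 3×3 + 3×4 = 40; y[2] = 1×4 + 4×3 + 3×4 + 3×3 = 37; y[3] = 1×3 + 4×4 + 3×3 + 3×4 = 40 → [37, 40, 37, 40]

Linear: [4, 19, 28, 40, 33, 21, 9], Circular: [37, 40, 37, 40]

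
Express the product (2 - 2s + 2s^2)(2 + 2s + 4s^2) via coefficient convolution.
Ascending coefficients: a = [2, -2, 2], b = [2, 2, 4]. c[0] = 2×2 = 4; c[1] = 2×2 + -2×2 = 0; c[2] = 2×4 + -2×2 + 2×2 = 8; c[3] = -2×4 + 2×2 = -4; c[4] = 2×4 = 8. Result coefficients: [4, 0, 8, -4, 8] → 4 + 8s^2 - 4s^3 + 8s^4

4 + 8s^2 - 4s^3 + 8s^4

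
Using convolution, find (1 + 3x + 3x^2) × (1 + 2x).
Ascending coefficients: a = [1, 3, 3], b = [1, 2]. c[0] = 1×1 = 1; c[1] = 1×2 + 3×1 = 5; c[2] = 3×2 + 3×1 = 9; c[3] = 3×2 = 6. Result coefficients: [1, 5, 9, 6] → 1 + 5x + 9x^2 + 6x^3

1 + 5x + 9x^2 + 6x^3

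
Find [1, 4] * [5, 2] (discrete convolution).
y[0] = 1×5 = 5; y[1] = 1×2 + 4×5 = 22; y[2] = 4×2 = 8

[5, 22, 8]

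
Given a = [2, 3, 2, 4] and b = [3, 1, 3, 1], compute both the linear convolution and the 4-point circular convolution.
Linear: y_lin[0] = 2×3 = 6; y_lin[1] = 2×1 + 3×3 = 11; y_lin[2] = 2×3 + 3×1 + 2×3 = 15; y_lin[3] = 2×1 + 3×3 + 2×1 + 4×3 = 25; y_lin[4] = 3×1 + 2×3 + 4×1 = 13; y_lin[5] = 2×1 + 4×3 = 14; y_lin[6] = 4×1 = 4 → [6, 11, 15, 25, 13, 14, 4]. Circular (length 4): y[0] = 2×3 + 3×1 + 2×3 + 4×1 = 19; y[1] = 2×1 + 3×3 + 2×1 + 4×3 = 25; y[2] = 2×3 + 3×1 + 2×3 + 4×1 = 19; y[3] = 2×1 + 3×3 + 2×1 + 4×3 = 25 → [19, 25, 19, 25]

Linear: [6, 11, 15, 25, 13, 14, 4], Circular: [19, 25, 19, 25]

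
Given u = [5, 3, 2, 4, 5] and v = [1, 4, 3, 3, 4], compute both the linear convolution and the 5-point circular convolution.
Linear: y_lin[0] = 5×1 = 5; y_lin[1] = 5×4 + 3×1 = 23; y_lin[2] = 5×3 + 3×4 + 2×1 = 29; y_lin[3] = 5×3 + 3×3 + 2×4 + 4×1 = 36; y_lin[4] = 5×4 + 3×3 + 2×3 + 4×4 + 5×1 = 56; y_lin[5] = 3×4 + 2×3 + 4×3 + 5×4 = 50; y_lin[6] = 2×4 + 4×3 + 5×3 = 35; y_lin[7] = 4×4 + 5×3 = 31; y_lin[8] = 5×4 = 20 → [5, 23, 29, 36, 56, 50, 35, 31, 20]. Circular (length 5): y[0] = 5×1 + 3×4 + 2×3 + 4×3 + 5×4 = 55; y[1] = 5×4 + 3×1 + 2×4 + 4×3 + 5×3 = 58; y[2] = 5×3 + 3×4 + 2×1 + 4×4 + 5×3 = 60; y[3] = 5×3 + 3×3 + 2×4 + 4×1 + 5×4 = 56; y[4] = 5×4 + 3×3 + 2×3 + 4×4 + 5×1 = 56 → [55, 58, 60, 56, 56]

Linear: [5, 23, 29, 36, 56, 50, 35, 31, 20], Circular: [55, 58, 60, 56, 56]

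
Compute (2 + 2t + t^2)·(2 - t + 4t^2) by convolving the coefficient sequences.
Ascending coefficients: a = [2, 2, 1], b = [2, -1, 4]. c[0] = 2×2 = 4; c[1] = 2×-1 + 2×2 = 2; c[2] = 2×4 + 2×-1 + 1×2 = 8; c[3] = 2×4 + 1×-1 = 7; c[4] = 1×4 = 4. Result coefficients: [4, 2, 8, 7, 4] → 4 + 2t + 8t^2 + 7t^3 + 4t^4

4 + 2t + 8t^2 + 7t^3 + 4t^4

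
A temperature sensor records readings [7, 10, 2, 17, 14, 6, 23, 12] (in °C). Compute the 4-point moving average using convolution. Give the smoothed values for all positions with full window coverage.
4-point moving average kernel = [1, 1, 1, 1]. Apply in 'valid' mode (full window coverage): avg[0] = (7 + 10 + 2 + 17) / 4 = 9.0; avg[1] = (10 + 2 + 17 + 14) / 4 = 10.75; avg[2] = (2 + 17 + 14 + 6) / 4 = 9.75; avg[3] = (17 + 14 + 6 + 23) / 4 = 15.0; avg[4] = (14 + 6 + 23 + 12) / 4 = 13.75. Smoothed values: [9.0, 10.75, 9.75, 15.0, 13.75]

[9.0, 10.75, 9.75, 15.0, 13.75]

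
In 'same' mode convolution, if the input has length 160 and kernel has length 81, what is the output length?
'Same' mode returns an output with the same length as the input: 160

160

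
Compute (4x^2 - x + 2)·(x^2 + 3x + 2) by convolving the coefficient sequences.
Ascending coefficients: a = [2, -1, 4], b = [2, 3, 1]. c[0] = 2×2 = 4; c[1] = 2×3 + -1×2 = 4; c[2] = 2×1 + -1×3 + 4×2 = 7; c[3] = -1×1 + 4×3 = 11; c[4] = 4×1 = 4. Result coefficients: [4, 4, 7, 11, 4] → 4x^4 + 11x^3 + 7x^2 + 4x + 4

4x^4 + 11x^3 + 7x^2 + 4x + 4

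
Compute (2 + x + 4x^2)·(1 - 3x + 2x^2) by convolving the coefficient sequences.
Ascending coefficients: a = [2, 1, 4], b = [1, -3, 2]. c[0] = 2×1 = 2; c[1] = 2×-3 + 1×1 = -5; c[2] = 2×2 + 1×-3 + 4×1 = 5; c[3] = 1×2 + 4×-3 = -10; c[4] = 4×2 = 8. Result coefficients: [2, -5, 5, -10, 8] → 2 - 5x + 5x^2 - 10x^3 + 8x^4

2 - 5x + 5x^2 - 10x^3 + 8x^4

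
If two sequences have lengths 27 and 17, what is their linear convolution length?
Linear/full convolution length: m + n - 1 = 27 + 17 - 1 = 43

43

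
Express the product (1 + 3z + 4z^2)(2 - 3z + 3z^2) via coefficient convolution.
Ascending coefficients: a = [1, 3, 4], b = [2, -3, 3]. c[0] = 1×2 = 2; c[1] = 1×-3 + 3×2 = 3; c[2] = 1×3 + 3×-3 + 4×2 = 2; c[3] = 3×3 + 4×-3 = -3; c[4] = 4×3 = 12. Result coefficients: [2, 3, 2, -3, 12] → 2 + 3z + 2z^2 - 3z^3 + 12z^4

2 + 3z + 2z^2 - 3z^3 + 12z^4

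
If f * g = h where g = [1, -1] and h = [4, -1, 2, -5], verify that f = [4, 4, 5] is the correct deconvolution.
Forward-compute [4, 4, 5] * [1, -1]: h[0] = 4×1 = 4; h[1] = 4×-1 + 4×1 = 0; h[2] = 4×-1 + 5×1 = 1; h[3] = 5×-1 = -5 → [4, 0, 1, -5]. Does not match given h = [4, -1, 2, -5].

Not verified. [4, 4, 5] * [1, -1] = [4, 0, 1, -5], which differs from [4, -1, 2, -5] at index 1.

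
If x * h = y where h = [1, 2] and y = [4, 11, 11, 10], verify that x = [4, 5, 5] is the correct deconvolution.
Forward-compute [4, 5, 5] * [1, 2]: y[0] = 4×1 = 4; y[1] = 4×2 + 5×1 = 13; y[2] = 5×2 + 5×1 = 15; y[3] = 5×2 = 10 → [4, 13, 15, 10]. Does not match given y = [4, 11, 11, 10].

Not verified. [4, 5, 5] * [1, 2] = [4, 13, 15, 10], which differs from [4, 11, 11, 10] at index 1.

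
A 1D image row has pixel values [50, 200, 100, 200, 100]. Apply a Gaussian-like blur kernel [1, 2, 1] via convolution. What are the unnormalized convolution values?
Convolve image row [50, 200, 100, 200, 100] with kernel [1, 2, 1]: y[0] = 50×1 = 50; y[1] = 50×2 + 200×1 = 300; y[2] = 50×1 + 200×2 + 100×1 = 550; y[3] = 200×1 + 100×2 + 200×1 = 600; y[4] = 100×1 + 200×2 + 100×1 = 600; y[5] = 200×1 + 100×2 = 400; y[6] = 100×1 = 100 → [50, 300, 550, 600, 600, 400, 100]. Normalization factor = sum(kernel) = 4.

[50, 300, 550, 600, 600, 400, 100]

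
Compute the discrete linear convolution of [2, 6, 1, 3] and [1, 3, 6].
y[0] = 2×1 = 2; y[1] = 2×3 + 6×1 = 12; y[2] = 2×6 + 6×3 + 1×1 = 31; y[3] = 6×6 + 1×3 + 3×1 = 42; y[4] = 1×6 + 3×3 = 15; y[5] = 3×6 = 18

[2, 12, 31, 42, 15, 18]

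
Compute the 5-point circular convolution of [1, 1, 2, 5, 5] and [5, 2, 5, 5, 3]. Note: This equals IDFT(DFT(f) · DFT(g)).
Either evaluate y[k] = Σ_j f[j]·g[(k-j) mod 5] directly, or use IDFT(DFT(f) · DFT(g)). y[0] = 1×5 + 1×3 + 2×5 + 5×5 + 5×2 = 53; y[1] = 1×2 + 1×5 + 2×3 + 5×5 + 5×5 = 63; y[2] = 1×5 + 1×2 + 2×5 + 5×3 + 5×5 = 57; y[3] = 1×5 + 1×5 + 2×2 + 5×5 + 5×3 = 54; y[4] = 1×3 + 1×5 + 2×5 + 5×2 + 5×5 = 53. Result: [53, 63, 57, 54, 53]

[53, 63, 57, 54, 53]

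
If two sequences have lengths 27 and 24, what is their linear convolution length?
Linear/full convolution length: m + n - 1 = 27 + 24 - 1 = 50

50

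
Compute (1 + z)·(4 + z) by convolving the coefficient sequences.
Ascending coefficients: a = [1, 1], b = [4, 1]. c[0] = 1×4 = 4; c[1] = 1×1 + 1×4 = 5; c[2] = 1×1 = 1. Result coefficients: [4, 5, 1] → 4 + 5z + z^2

4 + 5z + z^2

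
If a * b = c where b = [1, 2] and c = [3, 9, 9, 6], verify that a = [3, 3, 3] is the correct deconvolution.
Forward-compute [3, 3, 3] * [1, 2]: c[0] = 3×1 = 3; c[1] = 3×2 + 3×1 = 9; c[2] = 3×2 + 3×1 = 9; c[3] = 3×2 = 6 → [3, 9, 9, 6]. Matches given c = [3, 9, 9, 6], so verified.

Verified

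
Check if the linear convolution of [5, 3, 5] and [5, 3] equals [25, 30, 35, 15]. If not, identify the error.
Recompute linear convolution of [5, 3, 5] and [5, 3]: y[0] = 5×5 = 25; y[1] = 5×3 + 3×5 = 30; y[2] = 3×3 + 5×5 = 34; y[3] = 5×3 = 15 → [25, 30, 34, 15]. Compare to given [25, 30, 35, 15]: they differ at index 2: given 35, correct 34, so answer: No

No. Error at index 2: given 35, correct 34.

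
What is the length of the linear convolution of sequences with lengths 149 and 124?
Linear/full convolution length: m + n - 1 = 149 + 124 - 1 = 272

272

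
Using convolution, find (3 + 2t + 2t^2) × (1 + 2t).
Ascending coefficients: a = [3, 2, 2], b = [1, 2]. c[0] = 3×1 = 3; c[1] = 3×2 + 2×1 = 8; c[2] = 2×2 + 2×1 = 6; c[3] = 2×2 = 4. Result coefficients: [3, 8, 6, 4] → 3 + 8t + 6t^2 + 4t^3

3 + 8t + 6t^2 + 4t^3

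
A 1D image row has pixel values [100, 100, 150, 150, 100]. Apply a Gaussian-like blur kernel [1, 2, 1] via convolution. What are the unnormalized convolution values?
Convolve image row [100, 100, 150, 150, 100] with kernel [1, 2, 1]: y[0] = 100×1 = 100; y[1] = 100×2 + 100×1 = 300; y[2] = 100×1 + 100×2 + 150×1 = 450; y[3] = 100×1 + 150×2 + 150×1 = 550; y[4] = 150×1 + 150×2 + 100×1 = 550; y[5] = 150×1 + 100×2 = 350; y[6] = 100×1 = 100 → [100, 300, 450, 550, 550, 350, 100]. Normalization factor = sum(kernel) = 4.

[100, 300, 450, 550, 550, 350, 100]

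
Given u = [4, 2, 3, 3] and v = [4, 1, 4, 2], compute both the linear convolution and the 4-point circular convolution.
Linear: y_lin[0] = 4×4 = 16; y_lin[1] = 4×1 + 2×4 = 12; y_lin[2] = 4×4 + 2×1 + 3×4 = 30; y_lin[3] = 4×2 + 2×4 + 3×1 + 3×4 = 31; y_lin[4] = 2×2 + 3×4 + 3×1 = 19; y_lin[5] = 3×2 + 3×4 = 18; y_lin[6] = 3×2 = 6 → [16, 12, 30, 31, 19, 18, 6]. Circular (length 4): y[0] = 4×4 + 2×2 + 3×4 + 3×1 = 35; y[1] = 4×1 + 2×4 + 3×2 + 3×4 = 30; y[2] = 4×4 + 2×1 + 3×4 + 3×2 = 36; y[3] = 4×2 + 2×4 + 3×1 + 3×4 = 31 → [35, 30, 36, 31]

Linear: [16, 12, 30, 31, 19, 18, 6], Circular: [35, 30, 36, 31]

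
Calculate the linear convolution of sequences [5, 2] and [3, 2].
y[0] = 5×3 = 15; y[1] = 5×2 + 2×3 = 16; y[2] = 2×2 = 4

[15, 16, 4]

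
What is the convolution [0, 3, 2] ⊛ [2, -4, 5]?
y[0] = 0×2 = 0; y[1] = 0×-4 + 3×2 = 6; y[2] = 0×5 + 3×-4 + 2×2 = -8; y[3] = 3×5 + 2×-4 = 7; y[4] = 2×5 = 10

[0, 6, -8, 7, 10]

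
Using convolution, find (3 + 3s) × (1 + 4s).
Ascending coefficients: a = [3, 3], b = [1, 4]. c[0] = 3×1 = 3; c[1] = 3×4 + 3×1 = 15; c[2] = 3×4 = 12. Result coefficients: [3, 15, 12] → 3 + 15s + 12s^2

3 + 15s + 12s^2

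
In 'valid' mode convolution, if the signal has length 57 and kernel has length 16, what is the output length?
'Valid' mode counts only positions where the kernel fully overlaps the signal: m - n + 1 = 57 - 16 + 1 = 42

42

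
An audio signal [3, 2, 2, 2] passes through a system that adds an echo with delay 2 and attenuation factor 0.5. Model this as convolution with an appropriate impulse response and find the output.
Direct-path + delayed-attenuated-path model → impulse response h = [1, 0, 0.5] (1 at lag 0, 0.5 at lag 2). Output y[n] = x[n] + 0.5·x[n - 2] (with x[n] = 0 outside 0..3): y[0] = 3 + 0.5×0 = 3; y[1] = 2 + 0.5×0 = 2; y[2] = 2 + 0.5×3 = 3.5; y[3] = 2 + 0.5×2 = 3.0; y[4] = 0 + 0.5×2 = 1.0; y[5] = 0 + 0.5×2 = 1.0. So y = [3, 2, 3.5, 3.0, 1.0, 1.0]

[3, 2, 3.5, 3.0, 1.0, 1.0]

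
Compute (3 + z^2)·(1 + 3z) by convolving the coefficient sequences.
Ascending coefficients: a = [3, 0, 1], b = [1, 3]. c[0] = 3×1 = 3; c[1] = 3×3 + 0×1 = 9; c[2] = 0×3 + 1×1 = 1; c[3] = 1×3 = 3. Result coefficients: [3, 9, 1, 3] → 3 + 9z + z^2 + 3z^3

3 + 9z + z^2 + 3z^3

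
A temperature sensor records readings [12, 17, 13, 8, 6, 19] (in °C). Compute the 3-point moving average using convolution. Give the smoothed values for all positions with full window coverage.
3-point moving average kernel = [1, 1, 1]. Apply in 'valid' mode (full window coverage): avg[0] = (12 + 17 + 13) / 3 = 14.0; avg[1] = (17 + 13 + 8) / 3 = 12.67; avg[2] = (13 + 8 + 6) / 3 = 9.0; avg[3] = (8 + 6 + 19) / 3 = 11.0. Smoothed values: [14.0, 12.67, 9.0, 11.0]

[14.0, 12.67, 9.0, 11.0]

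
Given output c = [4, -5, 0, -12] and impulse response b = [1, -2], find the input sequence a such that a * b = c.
Deconvolve c=[4, -5, 0, -12] by b=[1, -2]. Since b[0]=1, solve forward: a[0] = c[0] / 1 = 4; a[1] = (c[1] - 4×-2) / 1 = 3; a[2] = (c[2] - 3×-2) / 1 = 6. So a = [4, 3, 6]. Check by forward convolution: c[0] = 4×1 = 4; c[1] = 4×-2 + 3×1 = -5; c[2] = 3×-2 + 6×1 = 0; c[3] = 6×-2 = -12

[4, 3, 6]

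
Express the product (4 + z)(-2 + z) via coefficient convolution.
Ascending coefficients: a = [4, 1], b = [-2, 1]. c[0] = 4×-2 = -8; c[1] = 4×1 + 1×-2 = 2; c[2] = 1×1 = 1. Result coefficients: [-8, 2, 1] → -8 + 2z + z^2

-8 + 2z + z^2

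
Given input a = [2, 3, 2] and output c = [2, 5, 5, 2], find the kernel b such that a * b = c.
Output length 4 = len(a) + len(b) - 1 ⇒ len(b) = 2. Solve b forward using b[k] = (c[k] - Σ_{i≥1} a[i]·b[k-i]) / a[0]: b[0] = c[0] / a[0] = 2 / 2 = 1; b[1] = (c[1] - 3×1) / a[0] = (5 - 3×1) / 2 = 1. So b = [1, 1]. Forward-check [2, 3, 2] * [1, 1]: c[0] = 2×1 = 2; c[1] = 2×1 + 3×1 = 5; c[2] = 3×1 + 2×1 = 5; c[3] = 2×1 = 2 → [2, 5, 5, 2] ✓

[1, 1]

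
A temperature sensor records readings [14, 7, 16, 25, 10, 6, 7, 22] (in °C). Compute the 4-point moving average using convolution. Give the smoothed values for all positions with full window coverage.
4-point moving average kernel = [1, 1, 1, 1]. Apply in 'valid' mode (full window coverage): avg[0] = (14 + 7 + 16 + 25) / 4 = 15.5; avg[1] = (7 + 16 + 25 + 10) / 4 = 14.5; avg[2] = (16 + 25 + 10 + 6) / 4 = 14.25; avg[3] = (25 + 10 + 6 + 7) / 4 = 12.0; avg[4] = (10 + 6 + 7 + 22) / 4 = 11.25. Smoothed values: [15.5, 14.5, 14.25, 12.0, 11.25]

[15.5, 14.5, 14.25, 12.0, 11.25]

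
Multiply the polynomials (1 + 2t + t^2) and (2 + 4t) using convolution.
Ascending coefficients: a = [1, 2, 1], b = [2, 4]. c[0] = 1×2 = 2; c[1] = 1×4 + 2×2 = 8; c[2] = 2×4 + 1×2 = 10; c[3] = 1×4 = 4. Result coefficients: [2, 8, 10, 4] → 2 + 8t + 10t^2 + 4t^3

2 + 8t + 10t^2 + 4t^3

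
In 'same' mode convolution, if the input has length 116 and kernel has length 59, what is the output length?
'Same' mode returns an output with the same length as the input: 116

116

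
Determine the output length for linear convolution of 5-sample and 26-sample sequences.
Linear/full convolution length: m + n - 1 = 5 + 26 - 1 = 30

30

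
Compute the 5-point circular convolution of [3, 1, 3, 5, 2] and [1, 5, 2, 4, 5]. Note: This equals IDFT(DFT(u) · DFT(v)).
Either evaluate y[k] = Σ_j u[j]·v[(k-j) mod 5] directly, or use IDFT(DFT(u) · DFT(v)). y[0] = 3×1 + 1×5 + 3×4 + 5×2 + 2×5 = 40; y[1] = 3×5 + 1×1 + 3×5 + 5×4 + 2×2 = 55; y[2] = 3×2 + 1×5 + 3×1 + 5×5 + 2×4 = 47; y[3] = 3×4 + 1×2 + 3×5 + 5×1 + 2×5 = 44; y[4] = 3×5 + 1×4 + 3×2 + 5×5 + 2×1 = 52. Result: [40, 55, 47, 44, 52]

[40, 55, 47, 44, 52]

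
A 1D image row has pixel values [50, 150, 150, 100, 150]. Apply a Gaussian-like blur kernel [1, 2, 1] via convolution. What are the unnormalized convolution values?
Convolve image row [50, 150, 150, 100, 150] with kernel [1, 2, 1]: y[0] = 50×1 = 50; y[1] = 50×2 + 150×1 = 250; y[2] = 50×1 + 150×2 + 150×1 = 500; y[3] = 150×1 + 150×2 + 100×1 = 550; y[4] = 150×1 + 100×2 + 150×1 = 500; y[5] = 100×1 + 150×2 = 400; y[6] = 150×1 = 150 → [50, 250, 500, 550, 500, 400, 150]. Normalization factor = sum(kernel) = 4.

[50, 250, 500, 550, 500, 400, 150]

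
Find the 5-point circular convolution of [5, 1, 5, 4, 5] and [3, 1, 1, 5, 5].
Use y[k] = Σ_j a[j]·b[(k-j) mod 5]. y[0] = 5×3 + 1×5 + 5×5 + 4×1 + 5×1 = 54; y[1] = 5×1 + 1×3 + 5×5 + 4×5 + 5×1 = 58; y[2] = 5×1 + 1×1 + 5×3 + 4×5 + 5×5 = 66; y[3] = 5×5 + 1×1 + 5×1 + 4×3 + 5×5 = 68; y[4] = 5×5 + 1×5 + 5×1 + 4×1 + 5×3 = 54. Result: [54, 58, 66, 68, 54]

[54, 58, 66, 68, 54]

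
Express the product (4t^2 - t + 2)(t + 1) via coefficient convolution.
Ascending coefficients: a = [2, -1, 4], b = [1, 1]. c[0] = 2×1 = 2; c[1] = 2×1 + -1×1 = 1; c[2] = -1×1 + 4×1 = 3; c[3] = 4×1 = 4. Result coefficients: [2, 1, 3, 4] → 4t^3 + 3t^2 + t + 2

4t^3 + 3t^2 + t + 2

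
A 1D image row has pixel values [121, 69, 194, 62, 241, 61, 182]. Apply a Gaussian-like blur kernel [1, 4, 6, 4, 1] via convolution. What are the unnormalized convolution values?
Convolve image row [121, 69, 194, 62, 241, 61, 182] with kernel [1, 4, 6, 4, 1]: y[0] = 121×1 = 121; y[1] = 121×4 + 69×1 = 553; y[2] = 121×6 + 69×4 + 194×1 = 1196; y[3] = 121×4 + 69×6 + 194×4 + 62×1 = 1736; y[4] = 121×1 + 69×4 + 194×6 + 62×4 + 241×1 = 2050; y[5] = 69×1 + 194×4 + 62×6 + 241×4 + 61×1 = 2242; y[6] = 194×1 + 62×4 + 241×6 + 61×4 + 182×1 = 2314; y[7] = 62×1 + 241×4 + 61×6 + 182×4 = 2120; y[8] = 241×1 + 61×4 + 182×6 = 1577; y[9] = 61×1 + 182×4 = 789; y[10] = 182×1 = 182 → [121, 553, 1196, 1736, 2050, 2242, 2314, 2120, 1577, 789, 182]. Normalization factor = sum(kernel) = 16.

[121, 553, 1196, 1736, 2050, 2242, 2314, 2120, 1577, 789, 182]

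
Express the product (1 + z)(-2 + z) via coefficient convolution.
Ascending coefficients: a = [1, 1], b = [-2, 1]. c[0] = 1×-2 = -2; c[1] = 1×1 + 1×-2 = -1; c[2] = 1×1 = 1. Result coefficients: [-2, -1, 1] → -2 - z + z^2

-2 - z + z^2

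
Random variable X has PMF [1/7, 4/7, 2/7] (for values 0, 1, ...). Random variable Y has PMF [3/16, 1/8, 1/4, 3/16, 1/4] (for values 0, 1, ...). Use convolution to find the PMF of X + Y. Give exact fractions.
P(X+Y=k) = Σ_i P(X=i)·P(Y=k-i) — a convolution of [1/7, 4/7, 2/7] and [3/16, 1/8, 1/4, 3/16, 1/4]. P(X+Y=0) = (1/7)×(3/16) = 3/112; P(X+Y=1) = (1/7)×(1/8) + (4/7)×(3/16) = 1/56 + 3/28 = 1/8; P(X+Y=2) = (1/7)×(1/4) + (4/7)×(1/8) + (2/7)×(3/16) = 1/28 + 1/14 + 3/56 = 9/56; P(X+Y=3) = (1/7)×(3/16) + (4/7)×(1/4) + (2/7)×(1/8) = 3/112 + 1/7 + 1/28 = 23/112; P(X+Y=4) = (1/7)×(1/4) + (4/7)×(3/16) + (2/7)×(1/4) = 1/28 + 3/28 + 1/14 = 3/14; P(X+Y=5) = (4/7)×(1/4) + (2/7)×(3/16) = 1/7 + 3/56 = 11/56; P(X+Y=6) = (2/7)×(1/4) = 1/14. PMF: [3/112, 1/8, 9/56, 23/112, 3/14, 11/56, 1/14] (sums to 1 ✓)

[3/112, 1/8, 9/56, 23/112, 3/14, 11/56, 1/14]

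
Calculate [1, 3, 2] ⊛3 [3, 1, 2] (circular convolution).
Use y[k] = Σ_j x[j]·h[(k-j) mod 3]. y[0] = 1×3 + 3×2 + 2×1 = 11; y[1] = 1×1 + 3×3 + 2×2 = 14; y[2] = 1×2 + 3×1 + 2×3 = 11. Result: [11, 14, 11]

[11, 14, 11]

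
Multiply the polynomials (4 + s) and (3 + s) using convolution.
Ascending coefficients: a = [4, 1], b = [3, 1]. c[0] = 4×3 = 12; c[1] = 4×1 + 1×3 = 7; c[2] = 1×1 = 1. Result coefficients: [12, 7, 1] → 12 + 7s + s^2

12 + 7s + s^2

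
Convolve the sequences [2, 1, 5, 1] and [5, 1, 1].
y[0] = 2×5 = 10; y[1] = 2×1 + 1×5 = 7; y[2] = 2×1 + 1×1 + 5×5 = 28; y[3] = 1×1 + 5×1 + 1×5 = 11; y[4] = 5×1 + 1×1 = 6; y[5] = 1×1 = 1

[10, 7, 28, 11, 6, 1]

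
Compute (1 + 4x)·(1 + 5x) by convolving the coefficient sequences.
Ascending coefficients: a = [1, 4], b = [1, 5]. c[0] = 1×1 = 1; c[1] = 1×5 + 4×1 = 9; c[2] = 4×5 = 20. Result coefficients: [1, 9, 20] → 1 + 9x + 20x^2

1 + 9x + 20x^2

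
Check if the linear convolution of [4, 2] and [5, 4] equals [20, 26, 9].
Recompute linear convolution of [4, 2] and [5, 4]: y[0] = 4×5 = 20; y[1] = 4×4 + 2×5 = 26; y[2] = 2×4 = 8 → [20, 26, 8]. Compare to given [20, 26, 9]: they differ at index 2: given 9, correct 8, so answer: No

No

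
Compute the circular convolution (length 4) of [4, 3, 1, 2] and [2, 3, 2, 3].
Use y[k] = Σ_j x[j]·h[(k-j) mod 4]. y[0] = 4×2 + 3×3 + 1×2 + 2×3 = 25; y[1] = 4×3 + 3×2 + 1×3 + 2×2 = 25; y[2] = 4×2 + 3×3 + 1×2 + 2×3 = 25; y[3] = 4×3 + 3×2 + 1×3 + 2×2 = 25. Result: [25, 25, 25, 25]

[25, 25, 25, 25]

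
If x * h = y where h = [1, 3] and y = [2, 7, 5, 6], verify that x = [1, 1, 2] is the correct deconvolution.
Forward-compute [1, 1, 2] * [1, 3]: y[0] = 1×1 = 1; y[1] = 1×3 + 1×1 = 4; y[2] = 1×3 + 2×1 = 5; y[3] = 2×3 = 6 → [1, 4, 5, 6]. Does not match given y = [2, 7, 5, 6].

Not verified. [1, 1, 2] * [1, 3] = [1, 4, 5, 6], which differs from [2, 7, 5, 6] at index 0.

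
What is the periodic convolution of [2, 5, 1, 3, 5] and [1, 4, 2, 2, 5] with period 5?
Use y[k] = Σ_j x[j]·h[(k-j) mod 5]. y[0] = 2×1 + 5×5 + 1×2 + 3×2 + 5×4 = 55; y[1] = 2×4 + 5×1 + 1×5 + 3×2 + 5×2 = 34; y[2] = 2×2 + 5×4 + 1×1 + 3×5 + 5×2 = 50; y[3] = 2×2 + 5×2 + 1×4 + 3×1 + 5×5 = 46; y[4] = 2×5 + 5×2 + 1×2 + 3×4 + 5×1 = 39. Result: [55, 34, 50, 46, 39]

[55, 34, 50, 46, 39]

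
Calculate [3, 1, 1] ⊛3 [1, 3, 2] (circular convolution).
Use y[k] = Σ_j u[j]·v[(k-j) mod 3]. y[0] = 3×1 + 1×2 + 1×3 = 8; y[1] = 3×3 + 1×1 + 1×2 = 12; y[2] = 3×2 + 1×3 + 1×1 = 10. Result: [8, 12, 10]

[8, 12, 10]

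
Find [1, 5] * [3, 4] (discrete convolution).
y[0] = 1×3 = 3; y[1] = 1×4 + 5×3 = 19; y[2] = 5×4 = 20

[3, 19, 20]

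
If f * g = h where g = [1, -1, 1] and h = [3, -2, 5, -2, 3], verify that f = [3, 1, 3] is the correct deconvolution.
Forward-compute [3, 1, 3] * [1, -1, 1]: h[0] = 3×1 = 3; h[1] = 3×-1 + 1×1 = -2; h[2] = 3×1 + 1×-1 + 3×1 = 5; h[3] = 1×1 + 3×-1 = -2; h[4] = 3×1 = 3 → [3, -2, 5, -2, 3]. Matches given h = [3, -2, 5, -2, 3], so verified.

Verified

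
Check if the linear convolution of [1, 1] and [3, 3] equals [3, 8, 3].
Recompute linear convolution of [1, 1] and [3, 3]: y[0] = 1×3 = 3; y[1] = 1×3 + 1×3 = 6; y[2] = 1×3 = 3 → [3, 6, 3]. Compare to given [3, 8, 3]: they differ at index 1: given 8, correct 6, so answer: No

No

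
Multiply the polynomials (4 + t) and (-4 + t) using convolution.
Ascending coefficients: a = [4, 1], b = [-4, 1]. c[0] = 4×-4 = -16; c[1] = 4×1 + 1×-4 = 0; c[2] = 1×1 = 1. Result coefficients: [-16, 0, 1] → -16 + t^2

-16 + t^2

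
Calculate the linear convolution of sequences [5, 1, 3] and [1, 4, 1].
y[0] = 5×1 = 5; y[1] = 5×4 + 1×1 = 21; y[2] = 5×1 + 1×4 + 3×1 = 12; y[3] = 1×1 + 3×4 = 13; y[4] = 3×1 = 3

[5, 21, 12, 13, 3]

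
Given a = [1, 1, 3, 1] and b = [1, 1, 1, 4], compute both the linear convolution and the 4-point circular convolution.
Linear: y_lin[0] = 1×1 = 1; y_lin[1] = 1×1 + 1×1 = 2; y_lin[2] = 1×1 + 1×1 + 3×1 = 5; y_lin[3] = 1×4 + 1×1 + 3×1 + 1×1 = 9; y_lin[4] = 1×4 + 3×1 + 1×1 = 8; y_lin[5] = 3×4 + 1×1 = 13; y_lin[6] = 1×4 = 4 → [1, 2, 5, 9, 8, 13, 4]. Circular (length 4): y[0] = 1×1 + 1×4 + 3×1 + 1×1 = 9; y[1] = 1×1 + 1×1 + 3×4 + 1×1 = 15; y[2] = 1×1 + 1×1 + 3×1 + 1×4 = 9; y[3] = 1×4 + 1×1 + 3×1 + 1×1 = 9 → [9, 15, 9, 9]

Linear: [1, 2, 5, 9, 8, 13, 4], Circular: [9, 15, 9, 9]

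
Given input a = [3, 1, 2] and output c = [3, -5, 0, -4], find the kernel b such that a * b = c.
Output length 4 = len(a) + len(b) - 1 ⇒ len(b) = 2. Solve b forward using b[k] = (c[k] - Σ_{i≥1} a[i]·b[k-i]) / a[0]: b[0] = c[0] / a[0] = 3 / 3 = 1; b[1] = (c[1] - 1×1) / a[0] = (-5 - 1×1) / 3 = -2. So b = [1, -2]. Forward-check [3, 1, 2] * [1, -2]: c[0] = 3×1 = 3; c[1] = 3×-2 + 1×1 = -5; c[2] = 1×-2 + 2×1 = 0; c[3] = 2×-2 = -4 → [3, -5, 0, -4] ✓

[1, -2]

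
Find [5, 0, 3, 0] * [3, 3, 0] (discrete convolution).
y[0] = 5×3 = 15; y[1] = 5×3 + 0×3 = 15; y[2] = 5×0 + 0×3 + 3×3 = 9; y[3] = 0×0 + 3×3 + 0×3 = 9; y[4] = 3×0 + 0×3 = 0; y[5] = 0×0 = 0

[15, 15, 9, 9, 0, 0]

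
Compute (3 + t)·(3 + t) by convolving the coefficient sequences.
Ascending coefficients: a = [3, 1], b = [3, 1]. c[0] = 3×3 = 9; c[1] = 3×1 + 1×3 = 6; c[2] = 1×1 = 1. Result coefficients: [9, 6, 1] → 9 + 6t + t^2

9 + 6t + t^2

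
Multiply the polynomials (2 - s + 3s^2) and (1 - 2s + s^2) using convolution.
Ascending coefficients: a = [2, -1, 3], b = [1, -2, 1]. c[0] = 2×1 = 2; c[1] = 2×-2 + -1×1 = -5; c[2] = 2×1 + -1×-2 + 3×1 = 7; c[3] = -1×1 + 3×-2 = -7; c[4] = 3×1 = 3. Result coefficients: [2, -5, 7, -7, 3] → 2 - 5s + 7s^2 - 7s^3 + 3s^4

2 - 5s + 7s^2 - 7s^3 + 3s^4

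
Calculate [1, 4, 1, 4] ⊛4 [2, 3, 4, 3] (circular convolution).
Use y[k] = Σ_j f[j]·g[(k-j) mod 4]. y[0] = 1×2 + 4×3 + 1×4 + 4×3 = 30; y[1] = 1×3 + 4×2 + 1×3 + 4×4 = 30; y[2] = 1×4 + 4×3 + 1×2 + 4×3 = 30; y[3] = 1×3 + 4×4 + 1×3 + 4×2 = 30. Result: [30, 30, 30, 30]

[30, 30, 30, 30]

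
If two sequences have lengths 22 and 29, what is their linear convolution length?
Linear/full convolution length: m + n - 1 = 22 + 29 - 1 = 50

50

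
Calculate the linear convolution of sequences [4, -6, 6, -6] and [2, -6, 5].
y[0] = 4×2 = 8; y[1] = 4×-6 + -6×2 = -36; y[2] = 4×5 + -6×-6 + 6×2 = 68; y[3] = -6×5 + 6×-6 + -6×2 = -78; y[4] = 6×5 + -6×-6 = 66; y[5] = -6×5 = -30

[8, -36, 68, -78, 66, -30]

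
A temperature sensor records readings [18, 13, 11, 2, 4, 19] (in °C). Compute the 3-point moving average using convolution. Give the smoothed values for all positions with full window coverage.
3-point moving average kernel = [1, 1, 1]. Apply in 'valid' mode (full window coverage): avg[0] = (18 + 13 + 11) / 3 = 14.0; avg[1] = (13 + 11 + 2) / 3 = 8.67; avg[2] = (11 + 2 + 4) / 3 = 5.67; avg[3] = (2 + 4 + 19) / 3 = 8.33. Smoothed values: [14.0, 8.67, 5.67, 8.33]

[14.0, 8.67, 5.67, 8.33]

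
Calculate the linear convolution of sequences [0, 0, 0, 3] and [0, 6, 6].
y[0] = 0×0 = 0; y[1] = 0×6 + 0×0 = 0; y[2] = 0×6 + 0×6 + 0×0 = 0; y[3] = 0×6 + 0×6 + 3×0 = 0; y[4] = 0×6 + 3×6 = 18; y[5] = 3×6 = 18

[0, 0, 0, 0, 18, 18]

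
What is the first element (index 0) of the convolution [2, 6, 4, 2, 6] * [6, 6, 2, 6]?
Use y[k] = Σ_i a[i]·b[k-i] at k=0. y[0] = 2×6 = 12

12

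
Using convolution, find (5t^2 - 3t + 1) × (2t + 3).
Ascending coefficients: a = [1, -3, 5], b = [3, 2]. c[0] = 1×3 = 3; c[1] = 1×2 + -3×3 = -7; c[2] = -3×2 + 5×3 = 9; c[3] = 5×2 = 10. Result coefficients: [3, -7, 9, 10] → 10t^3 + 9t^2 - 7t + 3

10t^3 + 9t^2 - 7t + 3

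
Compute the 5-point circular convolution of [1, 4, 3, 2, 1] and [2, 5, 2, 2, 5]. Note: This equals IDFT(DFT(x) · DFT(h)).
Either evaluate y[k] = Σ_j x[j]·h[(k-j) mod 5] directly, or use IDFT(DFT(x) · DFT(h)). y[0] = 1×2 + 4×5 + 3×2 + 2×2 + 1×5 = 37; y[1] = 1×5 + 4×2 + 3×5 + 2×2 + 1×2 = 34; y[2] = 1×2 + 4×5 + 3×2 + 2×5 + 1×2 = 40; y[3] = 1×2 + 4×2 + 3×5 + 2×2 + 1×5 = 34; y[4] = 1×5 + 4×2 + 3×2 + 2×5 + 1×2 = 31. Result: [37, 34, 40, 34, 31]

[37, 34, 40, 34, 31]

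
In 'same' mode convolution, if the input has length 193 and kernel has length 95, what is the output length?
'Same' mode returns an output with the same length as the input: 193

193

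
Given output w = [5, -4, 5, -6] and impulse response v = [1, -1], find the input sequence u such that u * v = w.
Deconvolve w=[5, -4, 5, -6] by v=[1, -1]. Since v[0]=1, solve forward: u[0] = w[0] / 1 = 5; u[1] = (w[1] - 5×-1) / 1 = 1; u[2] = (w[2] - 1×-1) / 1 = 6. So u = [5, 1, 6]. Check by forward convolution: w[0] = 5×1 = 5; w[1] = 5×-1 + 1×1 = -4; w[2] = 1×-1 + 6×1 = 5; w[3] = 6×-1 = -6

[5, 1, 6]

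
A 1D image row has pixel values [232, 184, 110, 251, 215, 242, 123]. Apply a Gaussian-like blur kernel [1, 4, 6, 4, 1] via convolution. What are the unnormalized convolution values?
Convolve image row [232, 184, 110, 251, 215, 242, 123] with kernel [1, 4, 6, 4, 1]: y[0] = 232×1 = 232; y[1] = 232×4 + 184×1 = 1112; y[2] = 232×6 + 184×4 + 110×1 = 2238; y[3] = 232×4 + 184×6 + 110×4 + 251×1 = 2723; y[4] = 232×1 + 184×4 + 110×6 + 251×4 + 215×1 = 2847; y[5] = 184×1 + 110×4 + 251×6 + 215×4 + 242×1 = 3232; y[6] = 110×1 + 251×4 + 215×6 + 242×4 + 123×1 = 3495; y[7] = 251×1 + 215×4 + 242×6 + 123×4 = 3055; y[8] = 215×1 + 242×4 + 123×6 = 1921; y[9] = 242×1 + 123×4 = 734; y[10] = 123×1 = 123 → [232, 1112, 2238, 2723, 2847, 3232, 3495, 3055, 1921, 734, 123]. Normalization factor = sum(kernel) = 16.

[232, 1112, 2238, 2723, 2847, 3232, 3495, 3055, 1921, 734, 123]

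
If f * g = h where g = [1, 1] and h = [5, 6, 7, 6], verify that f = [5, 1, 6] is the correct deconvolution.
Forward-compute [5, 1, 6] * [1, 1]: h[0] = 5×1 = 5; h[1] = 5×1 + 1×1 = 6; h[2] = 1×1 + 6×1 = 7; h[3] = 6×1 = 6 → [5, 6, 7, 6]. Matches given h = [5, 6, 7, 6], so verified.

Verified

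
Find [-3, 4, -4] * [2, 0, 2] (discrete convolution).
y[0] = -3×2 = -6; y[1] = -3×0 + 4×2 = 8; y[2] = -3×2 + 4×0 + -4×2 = -14; y[3] = 4×2 + -4×0 = 8; y[4] = -4×2 = -8

[-6, 8, -14, 8, -8]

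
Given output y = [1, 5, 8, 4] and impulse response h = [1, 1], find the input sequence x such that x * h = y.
Deconvolve y=[1, 5, 8, 4] by h=[1, 1]. Since h[0]=1, solve forward: x[0] = y[0] / 1 = 1; x[1] = (y[1] - 1×1) / 1 = 4; x[2] = (y[2] - 4×1) / 1 = 4. So x = [1, 4, 4]. Check by forward convolution: y[0] = 1×1 = 1; y[1] = 1×1 + 4×1 = 5; y[2] = 4×1 + 4×1 = 8; y[3] = 4×1 = 4

[1, 4, 4]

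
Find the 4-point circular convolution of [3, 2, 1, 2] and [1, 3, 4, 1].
Use y[k] = Σ_j s[j]·t[(k-j) mod 4]. y[0] = 3×1 + 2×1 + 1×4 + 2×3 = 15; y[1] = 3×3 + 2×1 + 1×1 + 2×4 = 20; y[2] = 3×4 + 2×3 + 1×1 + 2×1 = 21; y[3] = 3×1 + 2×4 + 1×3 + 2×1 = 16. Result: [15, 20, 21, 16]

[15, 20, 21, 16]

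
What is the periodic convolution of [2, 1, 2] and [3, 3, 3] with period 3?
Use y[k] = Σ_j f[j]·g[(k-j) mod 3]. y[0] = 2×3 + 1×3 + 2×3 = 15; y[1] = 2×3 + 1×3 + 2×3 = 15; y[2] = 2×3 + 1×3 + 2×3 = 15. Result: [15, 15, 15]

[15, 15, 15]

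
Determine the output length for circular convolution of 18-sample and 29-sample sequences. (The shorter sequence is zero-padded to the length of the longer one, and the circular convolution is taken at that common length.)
Circular convolution (zero-padding the shorter input) has length max(m, n) = max(18, 29) = 29

29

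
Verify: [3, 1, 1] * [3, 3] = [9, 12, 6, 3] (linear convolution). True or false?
Recompute linear convolution of [3, 1, 1] and [3, 3]: y[0] = 3×3 = 9; y[1] = 3×3 + 1×3 = 12; y[2] = 1×3 + 1×3 = 6; y[3] = 1×3 = 3 → [9, 12, 6, 3]. Given [9, 12, 6, 3] matches, so answer: Yes

Yes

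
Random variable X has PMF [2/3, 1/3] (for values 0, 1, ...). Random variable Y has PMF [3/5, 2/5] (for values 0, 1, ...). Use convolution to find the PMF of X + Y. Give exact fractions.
P(X+Y=k) = Σ_i P(X=i)·P(Y=k-i) — a convolution of [2/3, 1/3] and [3/5, 2/5]. P(X+Y=0) = (2/3)×(3/5) = 2/5; P(X+Y=1) = (2/3)×(2/5) + (1/3)×(3/5) = 4/15 + 1/5 = 7/15; P(X+Y=2) = (1/3)×(2/5) = 2/15. PMF: [2/5, 7/15, 2/15] (sums to 1 ✓)

[2/5, 7/15, 2/15]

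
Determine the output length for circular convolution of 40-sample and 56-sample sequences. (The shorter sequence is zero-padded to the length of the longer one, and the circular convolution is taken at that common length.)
Circular convolution (zero-padding the shorter input) has length max(m, n) = max(40, 56) = 56

56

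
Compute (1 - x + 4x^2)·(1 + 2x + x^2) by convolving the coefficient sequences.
Ascending coefficients: a = [1, -1, 4], b = [1, 2, 1]. c[0] = 1×1 = 1; c[1] = 1×2 + -1×1 = 1; c[2] = 1×1 + -1×2 + 4×1 = 3; c[3] = -1×1 + 4×2 = 7; c[4] = 4×1 = 4. Result coefficients: [1, 1, 3, 7, 4] → 1 + x + 3x^2 + 7x^3 + 4x^4

1 + x + 3x^2 + 7x^3 + 4x^4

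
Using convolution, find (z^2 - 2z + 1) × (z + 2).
Ascending coefficients: a = [1, -2, 1], b = [2, 1]. c[0] = 1×2 = 2; c[1] = 1×1 + -2×2 = -3; c[2] = -2×1 + 1×2 = 0; c[3] = 1×1 = 1. Result coefficients: [2, -3, 0, 1] → z^3 - 3z + 2

z^3 - 3z + 2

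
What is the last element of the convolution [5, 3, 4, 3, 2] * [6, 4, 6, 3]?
Use y[k] = Σ_i a[i]·b[k-i] at k=7. y[7] = 2×3 = 6

6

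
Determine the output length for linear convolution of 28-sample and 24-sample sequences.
Linear/full convolution length: m + n - 1 = 28 + 24 - 1 = 51

51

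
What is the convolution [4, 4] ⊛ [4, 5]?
y[0] = 4×4 = 16; y[1] = 4×5 + 4×4 = 36; y[2] = 4×5 = 20

[16, 36, 20]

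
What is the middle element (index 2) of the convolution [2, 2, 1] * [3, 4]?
Use y[k] = Σ_i a[i]·b[k-i] at k=2. y[2] = 2×4 + 1×3 = 11

11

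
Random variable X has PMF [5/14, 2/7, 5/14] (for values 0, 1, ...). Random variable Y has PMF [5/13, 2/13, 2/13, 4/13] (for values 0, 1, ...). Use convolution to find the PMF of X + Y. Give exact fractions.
P(X+Y=k) = Σ_i P(X=i)·P(Y=k-i) — a convolution of [5/14, 2/7, 5/14] and [5/13, 2/13, 2/13, 4/13]. P(X+Y=0) = (5/14)×(5/13) = 25/182; P(X+Y=1) = (5/14)×(2/13) + (2/7)×(5/13) = 5/91 + 10/91 = 15/91; P(X+Y=2) = (5/14)×(2/13) + (2/7)×(2/13) + (5/14)×(5/13) = 5/91 + 4/91 + 25/182 = 43/182; P(X+Y=3) = (5/14)×(4/13) + (2/7)×(2/13) + (5/14)×(2/13) = 10/91 + 4/91 + 5/91 = 19/91; P(X+Y=4) = (2/7)×(4/13) + (5/14)×(2/13) = 8/91 + 5/91 = 1/7; P(X+Y=5) = (5/14)×(4/13) = 10/91. PMF: [25/182, 15/91, 43/182, 19/91, 1/7, 10/91] (sums to 1 ✓)

[25/182, 15/91, 43/182, 19/91, 1/7, 10/91]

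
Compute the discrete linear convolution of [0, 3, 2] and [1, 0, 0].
y[0] = 0×1 = 0; y[1] = 0×0 + 3×1 = 3; y[2] = 0×0 + 3×0 + 2×1 = 2; y[3] = 3×0 + 2×0 = 0; y[4] = 2×0 = 0

[0, 3, 2, 0, 0]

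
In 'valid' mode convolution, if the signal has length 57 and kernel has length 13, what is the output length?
'Valid' mode counts only positions where the kernel fully overlaps the signal: m - n + 1 = 57 - 13 + 1 = 45

45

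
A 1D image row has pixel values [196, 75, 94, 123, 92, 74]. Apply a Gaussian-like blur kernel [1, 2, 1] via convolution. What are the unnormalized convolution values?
Convolve image row [196, 75, 94, 123, 92, 74] with kernel [1, 2, 1]: y[0] = 196×1 = 196; y[1] = 196×2 + 75×1 = 467; y[2] = 196×1 + 75×2 + 94×1 = 440; y[3] = 75×1 + 94×2 + 123×1 = 386; y[4] = 94×1 + 123×2 + 92×1 = 432; y[5] = 123×1 + 92×2 + 74×1 = 381; y[6] = 92×1 + 74×2 = 240; y[7] = 74×1 = 74 → [196, 467, 440, 386, 432, 381, 240, 74]. Normalization factor = sum(kernel) = 4.

[196, 467, 440, 386, 432, 381, 240, 74]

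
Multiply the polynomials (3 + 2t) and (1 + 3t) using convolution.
Ascending coefficients: a = [3, 2], b = [1, 3]. c[0] = 3×1 = 3; c[1] = 3×3 + 2×1 = 11; c[2] = 2×3 = 6. Result coefficients: [3, 11, 6] → 3 + 11t + 6t^2

3 + 11t + 6t^2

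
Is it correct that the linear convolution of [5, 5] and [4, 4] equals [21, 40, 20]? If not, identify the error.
Recompute linear convolution of [5, 5] and [4, 4]: y[0] = 5×4 = 20; y[1] = 5×4 + 5×4 = 40; y[2] = 5×4 = 20 → [20, 40, 20]. Compare to given [21, 40, 20]: they differ at index 0: given 21, correct 20, so answer: No

No. Error at index 0: given 21, correct 20.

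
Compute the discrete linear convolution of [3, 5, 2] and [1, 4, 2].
y[0] = 3×1 = 3; y[1] = 3×4 + 5×1 = 17; y[2] = 3×2 + 5×4 + 2×1 = 28; y[3] = 5×2 + 2×4 = 18; y[4] = 2×2 = 4

[3, 17, 28, 18, 4]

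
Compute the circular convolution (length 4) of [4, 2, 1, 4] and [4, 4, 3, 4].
Use y[k] = Σ_j u[j]·v[(k-j) mod 4]. y[0] = 4×4 + 2×4 + 1×3 + 4×4 = 43; y[1] = 4×4 + 2×4 + 1×4 + 4×3 = 40; y[2] = 4×3 + 2×4 + 1×4 + 4×4 = 40; y[3] = 4×4 + 2×3 + 1×4 + 4×4 = 42. Result: [43, 40, 40, 42]

[43, 40, 40, 42]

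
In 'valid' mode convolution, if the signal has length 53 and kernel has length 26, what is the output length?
'Valid' mode counts only positions where the kernel fully overlaps the signal: m - n + 1 = 53 - 26 + 1 = 28

28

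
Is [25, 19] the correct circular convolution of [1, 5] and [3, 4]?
Recompute circular convolution of [1, 5] and [3, 4]: y[0] = 1×3 + 5×4 = 23; y[1] = 1×4 + 5×3 = 19 → [23, 19]. Compare to given [25, 19]: they differ at index 0: given 25, correct 23, so answer: No

No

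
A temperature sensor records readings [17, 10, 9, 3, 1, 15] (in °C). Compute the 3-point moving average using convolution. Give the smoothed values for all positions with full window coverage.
3-point moving average kernel = [1, 1, 1]. Apply in 'valid' mode (full window coverage): avg[0] = (17 + 10 + 9) / 3 = 12.0; avg[1] = (10 + 9 + 3) / 3 = 7.33; avg[2] = (9 + 3 + 1) / 3 = 4.33; avg[3] = (3 + 1 + 15) / 3 = 6.33. Smoothed values: [12.0, 7.33, 4.33, 6.33]

[12.0, 7.33, 4.33, 6.33]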